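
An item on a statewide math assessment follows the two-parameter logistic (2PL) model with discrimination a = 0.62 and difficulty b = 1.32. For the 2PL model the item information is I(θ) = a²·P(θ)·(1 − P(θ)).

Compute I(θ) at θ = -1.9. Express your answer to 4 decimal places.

0.0405

P = 1/(1+e^{1.9964}) = 0.1196
P(1−P) = 0.1196 × 0.8804 = 0.1053
I = a² × P(1−P) = 0.62² × 0.1053 = 0.04047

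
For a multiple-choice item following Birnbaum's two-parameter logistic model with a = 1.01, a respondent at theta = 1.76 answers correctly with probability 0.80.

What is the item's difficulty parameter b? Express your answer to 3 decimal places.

P(theta) = 1 / (1 + exp(−a(theta − b)))
logit(0.80) = ln(0.80/0.20) = 1.3863
b = theta − logit/(a) = 1.76 − 1.3863/1.0100 = 0.3874

0.387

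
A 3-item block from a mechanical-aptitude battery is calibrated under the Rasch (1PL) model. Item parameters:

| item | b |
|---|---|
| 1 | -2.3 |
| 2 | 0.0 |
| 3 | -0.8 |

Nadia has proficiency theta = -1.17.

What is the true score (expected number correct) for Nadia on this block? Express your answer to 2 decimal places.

P(theta) = 1 / (1 + exp(−(theta − b)))
P_1 = 1/(1+e^{-1.1300}) = 0.7558
P_2 = 1/(1+e^{1.1700}) = 0.2369
P_3 = 1/(1+e^{0.3700}) = 0.4085
E[score] = 0.7558 + 0.2369 + 0.4085 = 1.4012

1.40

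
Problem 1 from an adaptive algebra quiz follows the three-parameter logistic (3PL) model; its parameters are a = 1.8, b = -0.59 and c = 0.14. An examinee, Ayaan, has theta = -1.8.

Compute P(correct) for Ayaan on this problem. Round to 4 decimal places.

0.2275

P(theta) = c + (1 − c) · 1 / (1 + exp(−a(theta − b)))
Exponent: 1.8 × (-1.8 − (-0.59)) = -2.1780
1/(1 + e^{2.1780}) = 0.1017
P = 0.14 + 0.86 × 0.1017 = 0.2275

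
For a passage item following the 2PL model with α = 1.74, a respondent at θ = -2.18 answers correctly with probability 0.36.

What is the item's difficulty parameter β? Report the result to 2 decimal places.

-1.85

P(θ) = 1 / (1 + exp(−α(θ − β)))
logit(0.36) = ln(0.36/0.64) = -0.5754
β = θ − logit/(α) = -2.18 − (-0.5754)/1.7400 = -1.8493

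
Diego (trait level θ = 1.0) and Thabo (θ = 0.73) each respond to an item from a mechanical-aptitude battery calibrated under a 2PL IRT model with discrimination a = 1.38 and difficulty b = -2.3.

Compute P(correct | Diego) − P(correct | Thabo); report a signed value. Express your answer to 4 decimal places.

0.0046

P(θ) = 1 / (1 + exp(−a(θ − b)))
P(Diego) = 0.9896  [exponent 4.5540]
P(Thabo) = 0.9850  [exponent 4.1814]
Difference = 0.9896 − 0.9850 = 0.0046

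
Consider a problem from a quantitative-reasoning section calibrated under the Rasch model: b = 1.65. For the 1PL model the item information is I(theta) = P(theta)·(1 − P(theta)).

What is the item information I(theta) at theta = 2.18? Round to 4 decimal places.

P = 1/(1+e^{-0.5300}) = 0.6295
P(1−P) = 0.6295 × 0.3705 = 0.2332
I = P(1−P) = 0.23323

0.2332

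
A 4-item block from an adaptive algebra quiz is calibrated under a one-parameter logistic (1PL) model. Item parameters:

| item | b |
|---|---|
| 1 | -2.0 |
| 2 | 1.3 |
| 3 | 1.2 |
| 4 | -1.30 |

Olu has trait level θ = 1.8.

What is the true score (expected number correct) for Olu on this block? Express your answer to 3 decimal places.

3.203

P(θ) = 1 / (1 + exp(−(θ − b)))
P_1 = 1/(1+e^{-3.8000}) = 0.9781
P_2 = 1/(1+e^{-0.5000}) = 0.6225
P_3 = 1/(1+e^{-0.6000}) = 0.6457
P_4 = 1/(1+e^{-3.1000}) = 0.9569
E[score] = 0.9781 + 0.6225 + 0.6457 + 0.9569 = 3.2031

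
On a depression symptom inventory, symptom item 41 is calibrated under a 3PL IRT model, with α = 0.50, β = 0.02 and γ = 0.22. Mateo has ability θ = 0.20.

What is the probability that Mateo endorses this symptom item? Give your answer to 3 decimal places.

P(θ) = γ + (1 − γ) · 1 / (1 + exp(−α(θ − β)))
Exponent: 0.50 × (0.20 − 0.02) = 0.0900
1/(1 + e^{-0.0900}) = 0.5225
P = 0.22 + 0.78 × 0.5225 = 0.6275

0.628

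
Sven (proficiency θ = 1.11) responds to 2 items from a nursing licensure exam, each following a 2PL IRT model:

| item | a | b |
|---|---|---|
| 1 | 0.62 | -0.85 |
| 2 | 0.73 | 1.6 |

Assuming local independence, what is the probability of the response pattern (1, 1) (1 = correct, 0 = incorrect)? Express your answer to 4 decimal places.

0.3174

P(θ) = 1 / (1 + exp(−a(θ − b)))
P_1 = 1/(1+e^{-1.2152}) = 0.7712
P_2 = 1/(1+e^{0.3577}) = 0.4115
L = P_1 × P_2 = 0.7712 × 0.4115 = 0.31737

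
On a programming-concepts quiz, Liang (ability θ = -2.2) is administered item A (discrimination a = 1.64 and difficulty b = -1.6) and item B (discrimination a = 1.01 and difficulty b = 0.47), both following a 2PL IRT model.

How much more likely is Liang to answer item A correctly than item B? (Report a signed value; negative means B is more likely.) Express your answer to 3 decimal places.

P(θ) = 1 / (1 + exp(−a(θ − b)))
P_A = 0.2721
P_B = 0.0632
P_A − P_B = 0.2089

0.209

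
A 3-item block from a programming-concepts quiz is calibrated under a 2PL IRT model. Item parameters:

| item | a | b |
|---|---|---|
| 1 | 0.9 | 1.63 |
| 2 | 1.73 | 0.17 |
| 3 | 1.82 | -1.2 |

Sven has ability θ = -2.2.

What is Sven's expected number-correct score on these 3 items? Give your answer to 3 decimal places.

0.187

P(θ) = 1 / (1 + exp(−a(θ − b)))
P_1 = 1/(1+e^{3.4470}) = 0.0309
P_2 = 1/(1+e^{4.1001}) = 0.0163
P_3 = 1/(1+e^{1.8200}) = 0.1394
E[score] = 0.0309 + 0.0163 + 0.1394 = 0.1866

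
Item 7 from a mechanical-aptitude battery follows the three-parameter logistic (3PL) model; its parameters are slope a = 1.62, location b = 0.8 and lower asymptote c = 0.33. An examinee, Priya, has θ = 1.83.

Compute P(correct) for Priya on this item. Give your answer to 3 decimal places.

0.894

P(θ) = c + (1 − c) · 1 / (1 + exp(−a(θ − b)))
Exponent: 1.62 × (1.83 − 0.8) = 1.6686
1/(1 + e^{-1.6686}) = 0.8414
P = 0.33 + 0.67 × 0.8414 = 0.8937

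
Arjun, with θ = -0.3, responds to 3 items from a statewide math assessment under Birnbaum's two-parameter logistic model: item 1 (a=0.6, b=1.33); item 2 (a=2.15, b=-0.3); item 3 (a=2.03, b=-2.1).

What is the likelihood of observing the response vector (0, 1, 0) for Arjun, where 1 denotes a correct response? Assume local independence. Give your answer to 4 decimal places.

0.0092

P(θ) = 1 / (1 + exp(−a(θ − b)))
P_1 = 1/(1+e^{0.9780}) = 0.2733
P_2 = 1/(1+e^{0.0000}) = 0.5000
P_3 = 1/(1+e^{-3.6540}) = 0.9748
L = (1−P_1) × P_2 × (1−P_3) = 0.7267 × 0.5000 × 0.0252 = 0.00917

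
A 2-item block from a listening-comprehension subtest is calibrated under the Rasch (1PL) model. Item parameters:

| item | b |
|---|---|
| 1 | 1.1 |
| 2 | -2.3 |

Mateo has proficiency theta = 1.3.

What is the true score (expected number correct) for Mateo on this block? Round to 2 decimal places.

P(theta) = 1 / (1 + exp(−(theta − b)))
P_1 = 1/(1+e^{-0.2000}) = 0.5498
P_2 = 1/(1+e^{-3.6000}) = 0.9734
E[score] = 0.5498 + 0.9734 = 1.5232

1.52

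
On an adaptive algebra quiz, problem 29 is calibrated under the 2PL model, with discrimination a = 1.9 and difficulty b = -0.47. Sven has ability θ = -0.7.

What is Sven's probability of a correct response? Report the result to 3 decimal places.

P(θ) = 1 / (1 + exp(−a(θ − b)))
Exponent: 1.9 × (-0.7 − (-0.47)) = -0.4370
1/(1 + e^{0.4370}) = 0.3925

0.392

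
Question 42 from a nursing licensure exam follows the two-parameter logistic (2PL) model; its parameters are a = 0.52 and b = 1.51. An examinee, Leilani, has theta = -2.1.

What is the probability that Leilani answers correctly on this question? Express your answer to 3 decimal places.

P(theta) = 1 / (1 + exp(−a(theta − b)))
Exponent: 0.52 × (-2.1 − 1.51) = -1.8772
1/(1 + e^{1.8772}) = 0.1327

0.133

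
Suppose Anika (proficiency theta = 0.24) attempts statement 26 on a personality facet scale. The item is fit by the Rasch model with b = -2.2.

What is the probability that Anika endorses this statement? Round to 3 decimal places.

0.920

P(theta) = 1 / (1 + exp(−(theta − b)))
Exponent: (0.24 − (-2.2)) = 2.4400
1/(1 + e^{-2.4400}) = 0.9198
P = 0.9198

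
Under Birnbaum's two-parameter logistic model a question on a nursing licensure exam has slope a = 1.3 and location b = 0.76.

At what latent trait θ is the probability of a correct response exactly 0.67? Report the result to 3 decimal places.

P(θ) = 1 / (1 + exp(−a(θ − b)))
logit = ln(0.6700/0.3300) = 0.7082
θ = b + logit/(a) = 0.76 + 0.7082/1.3000 = 1.3048

1.305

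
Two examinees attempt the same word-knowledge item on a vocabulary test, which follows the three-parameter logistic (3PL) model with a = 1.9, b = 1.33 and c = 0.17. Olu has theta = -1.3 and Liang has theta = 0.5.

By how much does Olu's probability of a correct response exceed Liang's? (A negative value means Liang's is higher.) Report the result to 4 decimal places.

-0.1365

P(theta) = c + (1 − c) · 1 / (1 + exp(−a(theta − b)))
P(Olu) = 0.1756  [exponent -4.9970]
P(Liang) = 0.3121  [exponent -1.5770]
Difference = 0.1756 − 0.3121 = -0.1365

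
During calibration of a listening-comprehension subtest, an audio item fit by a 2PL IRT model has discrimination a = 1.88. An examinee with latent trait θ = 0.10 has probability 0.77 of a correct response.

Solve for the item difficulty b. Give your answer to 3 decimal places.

-0.543

P(θ) = 1 / (1 + exp(−a(θ − b)))
logit(0.77) = ln(0.77/0.23) = 1.2083
b = θ − logit/(a) = 0.10 − 1.2083/1.8800 = -0.5427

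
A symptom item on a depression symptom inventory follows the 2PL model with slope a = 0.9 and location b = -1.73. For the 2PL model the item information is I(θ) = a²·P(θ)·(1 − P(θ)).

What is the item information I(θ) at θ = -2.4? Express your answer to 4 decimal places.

P = 1/(1+e^{0.6030}) = 0.3537
P(1−P) = 0.3537 × 0.6463 = 0.2286
I = a² × P(1−P) = 0.9² × 0.2286 = 0.18515

0.1852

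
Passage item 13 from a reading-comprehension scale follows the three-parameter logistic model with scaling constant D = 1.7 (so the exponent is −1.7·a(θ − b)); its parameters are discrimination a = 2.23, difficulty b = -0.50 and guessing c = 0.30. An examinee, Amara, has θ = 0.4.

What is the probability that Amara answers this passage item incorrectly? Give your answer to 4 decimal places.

0.0223

P(θ) = c + (1 − c) · 1 / (1 + exp(−D·a(θ − b)))
Exponent: 1.7 × 2.23 × (0.4 − (-0.50)) = 3.4119
1/(1 + e^{-3.4119}) = 0.9681
P = 0.30 + 0.70 × 0.9681 = 0.9777
P(incorrect) = 1 − 0.9777 = 0.0223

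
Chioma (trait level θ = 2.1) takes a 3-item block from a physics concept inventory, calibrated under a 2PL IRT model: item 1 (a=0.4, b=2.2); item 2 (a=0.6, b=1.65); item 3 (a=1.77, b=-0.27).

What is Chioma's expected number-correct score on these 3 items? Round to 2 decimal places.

2.04

P(θ) = 1 / (1 + exp(−a(θ − b)))
P_1 = 1/(1+e^{0.0400}) = 0.4900
P_2 = 1/(1+e^{-0.2700}) = 0.5671
P_3 = 1/(1+e^{-4.1949}) = 0.9852
E[score] = 0.4900 + 0.5671 + 0.9852 = 2.0422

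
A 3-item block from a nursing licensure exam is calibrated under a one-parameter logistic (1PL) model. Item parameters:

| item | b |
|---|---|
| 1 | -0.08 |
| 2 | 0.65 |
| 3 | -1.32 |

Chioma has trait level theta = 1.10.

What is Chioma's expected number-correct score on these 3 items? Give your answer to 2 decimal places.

P(theta) = 1 / (1 + exp(−(theta − b)))
P_1 = 1/(1+e^{-1.1800}) = 0.7649
P_2 = 1/(1+e^{-0.4500}) = 0.6106
P_3 = 1/(1+e^{-2.4200}) = 0.9183
E[score] = 0.7649 + 0.6106 + 0.9183 = 2.2939

2.29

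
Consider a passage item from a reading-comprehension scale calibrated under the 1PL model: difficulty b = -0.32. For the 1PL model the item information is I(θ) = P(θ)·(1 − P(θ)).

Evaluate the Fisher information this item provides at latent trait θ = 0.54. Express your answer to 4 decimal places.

P = 1/(1+e^{-0.8600}) = 0.7027
P(1−P) = 0.7027 × 0.2973 = 0.2089
I = P(1−P) = 0.20893

0.2089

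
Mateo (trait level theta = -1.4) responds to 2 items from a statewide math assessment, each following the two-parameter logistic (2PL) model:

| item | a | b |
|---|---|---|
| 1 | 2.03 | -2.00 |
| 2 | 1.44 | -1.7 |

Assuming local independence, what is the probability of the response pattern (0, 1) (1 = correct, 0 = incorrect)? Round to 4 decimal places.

0.1384

P(theta) = 1 / (1 + exp(−a(theta − b)))
P_1 = 1/(1+e^{-1.2180}) = 0.7717
P_2 = 1/(1+e^{-0.4320}) = 0.6064
L = (1−P_1) × P_2 = 0.2283 × 0.6064 = 0.13842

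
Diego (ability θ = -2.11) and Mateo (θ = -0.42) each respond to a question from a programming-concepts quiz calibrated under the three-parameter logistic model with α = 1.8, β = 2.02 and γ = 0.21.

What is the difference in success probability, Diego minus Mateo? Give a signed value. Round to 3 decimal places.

-0.009

P(θ) = γ + (1 − γ) · 1 / (1 + exp(−α(θ − β)))
P(Diego) = 0.2105  [exponent -7.4340]
P(Mateo) = 0.2197  [exponent -4.3920]
Difference = 0.2105 − 0.2197 = -0.0092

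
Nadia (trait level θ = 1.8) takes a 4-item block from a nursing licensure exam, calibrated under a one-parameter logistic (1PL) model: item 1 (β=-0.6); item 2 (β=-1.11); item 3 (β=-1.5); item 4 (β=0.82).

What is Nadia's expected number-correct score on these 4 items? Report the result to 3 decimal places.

3.557

P(θ) = 1 / (1 + exp(−(θ − β)))
P_1 = 1/(1+e^{-2.4000}) = 0.9168
P_2 = 1/(1+e^{-2.9100}) = 0.9483
P_3 = 1/(1+e^{-3.3000}) = 0.9644
P_4 = 1/(1+e^{-0.9800}) = 0.7271
E[score] = 0.9168 + 0.9483 + 0.9644 + 0.7271 = 3.5567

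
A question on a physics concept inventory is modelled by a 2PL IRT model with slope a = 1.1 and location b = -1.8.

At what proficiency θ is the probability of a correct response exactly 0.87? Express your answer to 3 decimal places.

-0.072

P(θ) = 1 / (1 + exp(−a(θ − b)))
logit = ln(0.8700/0.1300) = 1.9010
θ = b + logit/(a) = -1.8 + 1.9010/1.1000 = -0.0719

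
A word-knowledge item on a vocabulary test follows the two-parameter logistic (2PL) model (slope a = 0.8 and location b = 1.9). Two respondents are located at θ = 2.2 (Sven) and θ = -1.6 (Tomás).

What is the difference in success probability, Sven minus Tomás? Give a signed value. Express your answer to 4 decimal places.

P(θ) = 1 / (1 + exp(−a(θ − b)))
P(Sven) = 0.5597  [exponent 0.2400]
P(Tomás) = 0.0573  [exponent -2.8000]
Difference = 0.5597 − 0.0573 = 0.5024

0.5024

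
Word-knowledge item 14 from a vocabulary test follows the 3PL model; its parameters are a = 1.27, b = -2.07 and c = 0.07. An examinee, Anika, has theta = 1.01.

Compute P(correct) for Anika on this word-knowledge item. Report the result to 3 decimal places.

0.982

P(theta) = c + (1 − c) · 1 / (1 + exp(−a(theta − b)))
Exponent: 1.27 × (1.01 − (-2.07)) = 3.9116
1/(1 + e^{-3.9116}) = 0.9804
P = 0.07 + 0.93 × 0.9804 = 0.9818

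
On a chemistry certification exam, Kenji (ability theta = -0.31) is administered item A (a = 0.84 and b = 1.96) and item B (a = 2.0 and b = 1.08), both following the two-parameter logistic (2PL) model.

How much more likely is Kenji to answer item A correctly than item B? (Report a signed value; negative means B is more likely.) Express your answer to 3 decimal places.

0.071

P(theta) = 1 / (1 + exp(−a(theta − b)))
P_A = 0.1293
P_B = 0.0584
P_A − P_B = 0.0709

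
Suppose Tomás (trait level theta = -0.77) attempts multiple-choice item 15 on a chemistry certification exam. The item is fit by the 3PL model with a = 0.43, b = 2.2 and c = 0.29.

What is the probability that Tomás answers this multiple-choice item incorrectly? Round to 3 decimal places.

0.555

P(theta) = c + (1 − c) · 1 / (1 + exp(−a(theta − b)))
Exponent: 0.43 × (-0.77 − 2.2) = -1.2771
1/(1 + e^{1.2771}) = 0.2180
P = 0.29 + 0.71 × 0.2180 = 0.4448
P(incorrect) = 1 − 0.4448 = 0.5552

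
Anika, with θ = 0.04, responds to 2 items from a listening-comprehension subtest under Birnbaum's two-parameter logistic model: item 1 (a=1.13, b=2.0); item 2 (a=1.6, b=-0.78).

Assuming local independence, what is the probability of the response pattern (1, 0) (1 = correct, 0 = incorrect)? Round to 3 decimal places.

0.021

P(θ) = 1 / (1 + exp(−a(θ − b)))
P_1 = 1/(1+e^{2.2148}) = 0.0984
P_2 = 1/(1+e^{-1.3120}) = 0.7878
L = P_1 × (1−P_2) = 0.0984 × 0.2122 = 0.02088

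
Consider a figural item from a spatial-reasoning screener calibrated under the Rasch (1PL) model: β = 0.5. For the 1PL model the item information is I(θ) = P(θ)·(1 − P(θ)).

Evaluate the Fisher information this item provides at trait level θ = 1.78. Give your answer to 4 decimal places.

0.1702

P = 1/(1+e^{-1.2800}) = 0.7824
P(1−P) = 0.7824 × 0.2176 = 0.1702
I = P(1−P) = 0.17022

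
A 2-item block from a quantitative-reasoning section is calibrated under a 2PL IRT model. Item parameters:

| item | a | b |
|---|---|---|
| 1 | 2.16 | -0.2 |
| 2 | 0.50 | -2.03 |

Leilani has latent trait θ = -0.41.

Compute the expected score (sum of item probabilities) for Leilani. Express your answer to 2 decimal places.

1.08

P(θ) = 1 / (1 + exp(−a(θ − b)))
P_1 = 1/(1+e^{0.4536}) = 0.3885
P_2 = 1/(1+e^{-0.8100}) = 0.6921
E[score] = 0.3885 + 0.6921 = 1.0806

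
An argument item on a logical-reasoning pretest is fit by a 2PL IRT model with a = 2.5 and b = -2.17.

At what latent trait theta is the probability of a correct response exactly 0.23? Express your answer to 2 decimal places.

P(theta) = 1 / (1 + exp(−a(theta − b)))
logit = ln(0.2300/0.7700) = -1.2083
theta = b + logit/(a) = -2.17 + (-1.2083)/2.5000 = -2.6533

-2.65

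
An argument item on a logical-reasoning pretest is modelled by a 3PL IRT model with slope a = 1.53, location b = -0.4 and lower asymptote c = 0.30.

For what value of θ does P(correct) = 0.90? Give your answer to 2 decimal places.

P(θ) = c + (1 − c) · 1 / (1 + exp(−a(θ − b)))
Remove guessing floor: (0.90 − 0.30)/(1 − 0.30) = 0.8571
logit = ln(0.8571/0.1429) = 1.7918
θ = b + logit/(a) = -0.4 + 1.7918/1.5300 = 0.7711

0.77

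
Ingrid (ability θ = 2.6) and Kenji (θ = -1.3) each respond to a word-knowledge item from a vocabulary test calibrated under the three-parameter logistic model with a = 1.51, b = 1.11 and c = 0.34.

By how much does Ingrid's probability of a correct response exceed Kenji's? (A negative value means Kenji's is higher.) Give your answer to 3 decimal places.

0.580

P(θ) = c + (1 − c) · 1 / (1 + exp(−a(θ − b)))
P(Ingrid) = 0.9371  [exponent 2.2499]
P(Kenji) = 0.3569  [exponent -3.6391]
Difference = 0.9371 − 0.3569 = 0.5802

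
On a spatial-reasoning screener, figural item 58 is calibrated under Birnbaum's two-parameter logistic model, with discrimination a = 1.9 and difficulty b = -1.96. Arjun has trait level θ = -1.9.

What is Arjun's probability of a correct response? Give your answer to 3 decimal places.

P(θ) = 1 / (1 + exp(−a(θ − b)))
Exponent: 1.9 × (-1.9 − (-1.96)) = 0.1140
1/(1 + e^{-0.1140}) = 0.5285

0.528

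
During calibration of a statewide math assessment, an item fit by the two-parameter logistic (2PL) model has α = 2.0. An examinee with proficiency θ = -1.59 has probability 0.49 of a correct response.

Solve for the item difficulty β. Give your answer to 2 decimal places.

-1.57

P(θ) = 1 / (1 + exp(−α(θ − β)))
logit(0.49) = ln(0.49/0.51) = -0.0400
β = θ − logit/(α) = -1.59 − (-0.0400)/2.0000 = -1.5700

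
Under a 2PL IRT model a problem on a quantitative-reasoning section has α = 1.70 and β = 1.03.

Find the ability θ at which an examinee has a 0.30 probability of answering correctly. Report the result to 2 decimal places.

0.53

P(θ) = 1 / (1 + exp(−α(θ − β)))
logit = ln(0.3000/0.7000) = -0.8473
θ = β + logit/(α) = 1.03 + (-0.8473)/1.7000 = 0.5316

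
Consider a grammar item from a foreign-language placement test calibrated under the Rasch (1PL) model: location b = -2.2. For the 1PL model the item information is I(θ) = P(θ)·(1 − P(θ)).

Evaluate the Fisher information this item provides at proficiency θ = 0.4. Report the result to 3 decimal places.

0.064

P = 1/(1+e^{-2.6000}) = 0.9309
P(1−P) = 0.9309 × 0.0691 = 0.0644
I = P(1−P) = 0.06436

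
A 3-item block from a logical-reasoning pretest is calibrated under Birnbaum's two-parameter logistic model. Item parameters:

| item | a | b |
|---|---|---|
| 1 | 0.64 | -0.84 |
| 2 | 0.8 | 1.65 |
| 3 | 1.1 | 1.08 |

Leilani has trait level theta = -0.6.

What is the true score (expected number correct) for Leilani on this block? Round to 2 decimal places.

0.82

P(theta) = 1 / (1 + exp(−a(theta − b)))
P_1 = 1/(1+e^{-0.1536}) = 0.5383
P_2 = 1/(1+e^{1.8000}) = 0.1419
P_3 = 1/(1+e^{1.8480}) = 0.1361
E[score] = 0.5383 + 0.1419 + 0.1361 = 0.8163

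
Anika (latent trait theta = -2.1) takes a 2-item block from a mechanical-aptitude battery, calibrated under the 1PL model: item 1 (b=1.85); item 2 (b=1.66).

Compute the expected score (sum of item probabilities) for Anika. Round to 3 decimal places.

P(theta) = 1 / (1 + exp(−(theta − b)))
P_1 = 1/(1+e^{3.9500}) = 0.0189
P_2 = 1/(1+e^{3.7600}) = 0.0228
E[score] = 0.0189 + 0.0228 = 0.0416

0.042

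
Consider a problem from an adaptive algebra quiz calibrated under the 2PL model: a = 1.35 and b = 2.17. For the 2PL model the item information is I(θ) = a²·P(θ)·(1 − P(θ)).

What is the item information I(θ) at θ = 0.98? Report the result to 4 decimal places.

P = 1/(1+e^{1.6065}) = 0.1671
P(1−P) = 0.1671 × 0.8329 = 0.1392
I = a² × P(1−P) = 1.35² × 0.1392 = 0.25362

0.2536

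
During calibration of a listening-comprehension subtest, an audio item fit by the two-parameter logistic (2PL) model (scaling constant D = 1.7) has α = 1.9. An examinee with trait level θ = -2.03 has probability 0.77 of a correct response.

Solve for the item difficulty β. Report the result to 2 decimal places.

-2.40

P(θ) = 1 / (1 + exp(−D·α(θ − β)))
logit(0.77) = ln(0.77/0.23) = 1.2083
β = θ − logit/(1.7·α) = -2.03 − 1.2083/3.2300 = -2.4041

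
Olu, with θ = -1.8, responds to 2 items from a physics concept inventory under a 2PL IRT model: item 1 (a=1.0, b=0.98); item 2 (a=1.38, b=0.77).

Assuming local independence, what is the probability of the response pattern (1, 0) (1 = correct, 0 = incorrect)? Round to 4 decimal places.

P(θ) = 1 / (1 + exp(−a(θ − b)))
P_1 = 1/(1+e^{2.7800}) = 0.0584
P_2 = 1/(1+e^{3.5466}) = 0.0280
L = P_1 × (1−P_2) = 0.0584 × 0.9720 = 0.05678

0.0568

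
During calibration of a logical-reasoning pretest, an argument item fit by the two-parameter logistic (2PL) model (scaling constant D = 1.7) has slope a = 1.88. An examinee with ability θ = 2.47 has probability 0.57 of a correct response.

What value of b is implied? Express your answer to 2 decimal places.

2.38

P(θ) = 1 / (1 + exp(−D·a(θ − b)))
logit(0.57) = ln(0.57/0.43) = 0.2819
b = θ − logit/(1.7·a) = 2.47 − 0.2819/3.1960 = 2.3818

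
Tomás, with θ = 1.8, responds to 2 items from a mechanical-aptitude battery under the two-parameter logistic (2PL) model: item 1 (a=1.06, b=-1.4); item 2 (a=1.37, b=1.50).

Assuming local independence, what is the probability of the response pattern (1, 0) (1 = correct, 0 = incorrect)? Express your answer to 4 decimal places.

P(θ) = 1 / (1 + exp(−a(θ − b)))
P_1 = 1/(1+e^{-3.3920}) = 0.9675
P_2 = 1/(1+e^{-0.4110}) = 0.6013
L = P_1 × (1−P_2) = 0.9675 × 0.3987 = 0.38570

0.3857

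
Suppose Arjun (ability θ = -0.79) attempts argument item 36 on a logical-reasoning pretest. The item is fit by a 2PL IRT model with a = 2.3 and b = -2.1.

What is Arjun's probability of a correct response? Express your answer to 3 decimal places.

P(θ) = 1 / (1 + exp(−a(θ − b)))
Exponent: 2.3 × (-0.79 − (-2.1)) = 3.0130
1/(1 + e^{-3.0130}) = 0.9532

0.953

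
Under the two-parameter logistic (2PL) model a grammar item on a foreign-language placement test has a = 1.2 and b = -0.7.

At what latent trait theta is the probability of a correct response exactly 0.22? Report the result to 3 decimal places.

-1.755

P(theta) = 1 / (1 + exp(−a(theta − b)))
logit = ln(0.2200/0.7800) = -1.2657
theta = b + logit/(a) = -0.7 + (-1.2657)/1.2000 = -1.7547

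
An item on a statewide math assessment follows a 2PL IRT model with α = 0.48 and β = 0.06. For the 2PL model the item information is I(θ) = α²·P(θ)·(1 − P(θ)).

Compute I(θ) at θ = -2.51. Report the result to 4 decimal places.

P = 1/(1+e^{1.2336}) = 0.2256
P(1−P) = 0.2256 × 0.7744 = 0.1747
I = α² × P(1−P) = 0.48² × 0.1747 = 0.04025

0.0402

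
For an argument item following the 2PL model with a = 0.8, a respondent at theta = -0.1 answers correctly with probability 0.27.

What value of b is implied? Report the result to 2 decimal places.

1.14

P(theta) = 1 / (1 + exp(−a(theta − b)))
logit(0.27) = ln(0.27/0.73) = -0.9946
b = theta − logit/(a) = -0.1 − (-0.9946)/0.8000 = 1.1433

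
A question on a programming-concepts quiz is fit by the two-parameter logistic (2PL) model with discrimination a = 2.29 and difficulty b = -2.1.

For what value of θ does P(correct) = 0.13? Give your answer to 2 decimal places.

-2.93

P(θ) = 1 / (1 + exp(−a(θ − b)))
logit = ln(0.1300/0.8700) = -1.9010
θ = b + logit/(a) = -2.1 + (-1.9010)/2.2900 = -2.9301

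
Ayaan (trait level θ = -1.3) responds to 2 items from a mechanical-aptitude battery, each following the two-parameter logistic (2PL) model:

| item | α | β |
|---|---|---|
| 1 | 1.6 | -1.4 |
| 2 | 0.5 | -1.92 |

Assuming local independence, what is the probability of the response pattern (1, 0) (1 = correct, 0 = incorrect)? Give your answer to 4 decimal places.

0.2284

P(θ) = 1 / (1 + exp(−α(θ − β)))
P_1 = 1/(1+e^{-0.1600}) = 0.5399
P_2 = 1/(1+e^{-0.3100}) = 0.5769
L = P_1 × (1−P_2) = 0.5399 × 0.4231 = 0.22845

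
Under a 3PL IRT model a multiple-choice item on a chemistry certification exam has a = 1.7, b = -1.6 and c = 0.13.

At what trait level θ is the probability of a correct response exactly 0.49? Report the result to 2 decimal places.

P(θ) = c + (1 − c) · 1 / (1 + exp(−a(θ − b)))
Remove guessing floor: (0.49 − 0.13)/(1 − 0.13) = 0.4138
logit = ln(0.4138/0.5862) = -0.3483
θ = b + logit/(a) = -1.6 + (-0.3483)/1.7000 = -1.8049

-1.80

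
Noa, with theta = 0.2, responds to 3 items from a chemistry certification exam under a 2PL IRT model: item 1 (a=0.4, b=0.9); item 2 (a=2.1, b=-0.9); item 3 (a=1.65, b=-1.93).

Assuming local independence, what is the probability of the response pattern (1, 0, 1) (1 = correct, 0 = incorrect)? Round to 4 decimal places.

P(theta) = 1 / (1 + exp(−a(theta − b)))
P_1 = 1/(1+e^{0.2800}) = 0.4305
P_2 = 1/(1+e^{-2.3100}) = 0.9097
P_3 = 1/(1+e^{-3.5145}) = 0.9711
L = P_1 × (1−P_2) × P_3 = 0.4305 × 0.0903 × 0.9711 = 0.03775

0.0377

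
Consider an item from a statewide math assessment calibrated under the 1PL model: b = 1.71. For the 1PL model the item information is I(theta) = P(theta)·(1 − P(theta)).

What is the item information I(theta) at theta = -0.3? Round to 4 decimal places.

0.1042

P = 1/(1+e^{2.0100}) = 0.1182
P(1−P) = 0.1182 × 0.8818 = 0.1042
I = P(1−P) = 0.10420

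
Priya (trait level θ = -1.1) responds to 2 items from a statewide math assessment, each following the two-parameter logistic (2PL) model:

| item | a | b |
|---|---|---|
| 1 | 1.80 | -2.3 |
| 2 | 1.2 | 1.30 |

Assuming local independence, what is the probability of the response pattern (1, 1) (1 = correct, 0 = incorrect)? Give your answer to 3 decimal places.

0.048

P(θ) = 1 / (1 + exp(−a(θ − b)))
P_1 = 1/(1+e^{-2.1600}) = 0.8966
P_2 = 1/(1+e^{2.8800}) = 0.0532
L = P_1 × P_2 = 0.8966 × 0.0532 = 0.04766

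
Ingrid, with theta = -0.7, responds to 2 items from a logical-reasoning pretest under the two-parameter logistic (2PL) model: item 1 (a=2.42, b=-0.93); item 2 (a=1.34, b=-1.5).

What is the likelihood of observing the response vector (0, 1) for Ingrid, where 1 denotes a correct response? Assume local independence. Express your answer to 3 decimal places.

P(theta) = 1 / (1 + exp(−a(theta − b)))
P_1 = 1/(1+e^{-0.5566}) = 0.6357
P_2 = 1/(1+e^{-1.0720}) = 0.7450
L = (1−P_1) × P_2 = 0.3643 × 0.7450 = 0.27142

0.271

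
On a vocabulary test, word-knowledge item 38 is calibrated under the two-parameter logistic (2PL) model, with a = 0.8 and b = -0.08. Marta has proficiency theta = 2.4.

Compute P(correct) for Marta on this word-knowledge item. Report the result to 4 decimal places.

0.8791

P(theta) = 1 / (1 + exp(−a(theta − b)))
Exponent: 0.8 × (2.4 − (-0.08)) = 1.9840
1/(1 + e^{-1.9840}) = 0.8791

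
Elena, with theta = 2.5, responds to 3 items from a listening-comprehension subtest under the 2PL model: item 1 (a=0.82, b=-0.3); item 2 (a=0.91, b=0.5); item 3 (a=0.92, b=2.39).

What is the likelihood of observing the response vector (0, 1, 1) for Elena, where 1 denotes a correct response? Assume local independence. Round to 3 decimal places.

P(theta) = 1 / (1 + exp(−a(theta − b)))
P_1 = 1/(1+e^{-2.2960}) = 0.9085
P_2 = 1/(1+e^{-1.8200}) = 0.8606
P_3 = 1/(1+e^{-0.1012}) = 0.5253
L = (1−P_1) × P_2 × P_3 = 0.0915 × 0.8606 × 0.5253 = 0.04134

0.041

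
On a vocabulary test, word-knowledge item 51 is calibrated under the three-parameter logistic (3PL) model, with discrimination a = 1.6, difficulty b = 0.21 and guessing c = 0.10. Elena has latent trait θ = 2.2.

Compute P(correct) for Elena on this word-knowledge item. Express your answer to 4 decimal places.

P(θ) = c + (1 − c) · 1 / (1 + exp(−a(θ − b)))
Exponent: 1.6 × (2.2 − 0.21) = 3.1840
1/(1 + e^{-3.1840}) = 0.9602
P = 0.10 + 0.90 × 0.9602 = 0.9642

0.9642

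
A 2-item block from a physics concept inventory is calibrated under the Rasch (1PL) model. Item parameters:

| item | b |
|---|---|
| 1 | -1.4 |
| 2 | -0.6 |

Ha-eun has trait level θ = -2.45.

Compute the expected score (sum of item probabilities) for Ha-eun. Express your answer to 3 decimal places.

0.395

P(θ) = 1 / (1 + exp(−(θ − b)))
P_1 = 1/(1+e^{1.0500}) = 0.2592
P_2 = 1/(1+e^{1.8500}) = 0.1359
E[score] = 0.2592 + 0.1359 = 0.3951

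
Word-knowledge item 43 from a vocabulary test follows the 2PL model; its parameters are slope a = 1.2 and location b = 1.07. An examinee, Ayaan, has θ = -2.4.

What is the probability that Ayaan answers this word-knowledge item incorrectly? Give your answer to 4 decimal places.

0.9847

P(θ) = 1 / (1 + exp(−a(θ − b)))
Exponent: 1.2 × (-2.4 − 1.07) = -4.1640
1/(1 + e^{4.1640}) = 0.0153
P(incorrect) = 1 − 0.0153 = 0.9847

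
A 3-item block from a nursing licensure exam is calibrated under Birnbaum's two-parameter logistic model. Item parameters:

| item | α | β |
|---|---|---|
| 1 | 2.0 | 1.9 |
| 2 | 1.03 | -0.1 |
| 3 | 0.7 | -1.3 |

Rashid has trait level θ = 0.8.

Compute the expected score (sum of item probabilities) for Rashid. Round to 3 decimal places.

1.629

P(θ) = 1 / (1 + exp(−α(θ − β)))
P_1 = 1/(1+e^{2.2000}) = 0.0998
P_2 = 1/(1+e^{-0.9270}) = 0.7165
P_3 = 1/(1+e^{-1.4700}) = 0.8131
E[score] = 0.0998 + 0.7165 + 0.8131 = 1.6293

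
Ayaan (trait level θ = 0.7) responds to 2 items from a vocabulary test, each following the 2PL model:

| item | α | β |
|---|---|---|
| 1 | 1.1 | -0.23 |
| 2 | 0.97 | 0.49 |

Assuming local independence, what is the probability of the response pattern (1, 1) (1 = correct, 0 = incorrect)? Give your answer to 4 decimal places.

P(θ) = 1 / (1 + exp(−α(θ − β)))
P_1 = 1/(1+e^{-1.0230}) = 0.7356
P_2 = 1/(1+e^{-0.2037}) = 0.5507
L = P_1 × P_2 = 0.7356 × 0.5507 = 0.40511

0.4051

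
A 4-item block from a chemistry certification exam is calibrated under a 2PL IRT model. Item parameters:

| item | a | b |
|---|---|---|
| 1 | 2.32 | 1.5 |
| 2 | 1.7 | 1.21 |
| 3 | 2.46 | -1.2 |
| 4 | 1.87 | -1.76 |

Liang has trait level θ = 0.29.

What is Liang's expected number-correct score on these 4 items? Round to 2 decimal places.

2.18

P(θ) = 1 / (1 + exp(−a(θ − b)))
P_1 = 1/(1+e^{2.8072}) = 0.0569
P_2 = 1/(1+e^{1.5640}) = 0.1731
P_3 = 1/(1+e^{-3.6654}) = 0.9750
P_4 = 1/(1+e^{-3.8335}) = 0.9788
E[score] = 0.0569 + 0.1731 + 0.9750 + 0.9788 = 2.1839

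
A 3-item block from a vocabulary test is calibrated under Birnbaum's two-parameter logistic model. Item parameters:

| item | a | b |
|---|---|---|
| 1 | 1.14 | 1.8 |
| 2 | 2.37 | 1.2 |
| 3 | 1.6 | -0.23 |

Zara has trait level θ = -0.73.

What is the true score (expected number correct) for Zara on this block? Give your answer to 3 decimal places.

0.373

P(θ) = 1 / (1 + exp(−a(θ − b)))
P_1 = 1/(1+e^{2.8842}) = 0.0529
P_2 = 1/(1+e^{4.5741}) = 0.0102
P_3 = 1/(1+e^{0.8000}) = 0.3100
E[score] = 0.0529 + 0.0102 + 0.3100 = 0.3732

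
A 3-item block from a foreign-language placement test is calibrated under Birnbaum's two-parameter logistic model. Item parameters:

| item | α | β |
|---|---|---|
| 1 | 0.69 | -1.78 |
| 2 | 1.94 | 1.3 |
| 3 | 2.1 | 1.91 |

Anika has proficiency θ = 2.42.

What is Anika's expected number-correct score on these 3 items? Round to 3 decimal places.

2.590

P(θ) = 1 / (1 + exp(−α(θ − β)))
P_1 = 1/(1+e^{-2.8980}) = 0.9477
P_2 = 1/(1+e^{-2.1728}) = 0.8978
P_3 = 1/(1+e^{-1.0710}) = 0.7448
E[score] = 0.9477 + 0.8978 + 0.7448 = 2.5903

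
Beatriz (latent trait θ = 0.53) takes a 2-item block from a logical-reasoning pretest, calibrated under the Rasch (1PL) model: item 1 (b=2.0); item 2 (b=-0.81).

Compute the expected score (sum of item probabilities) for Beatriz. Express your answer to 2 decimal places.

0.98

P(θ) = 1 / (1 + exp(−(θ − b)))
P_1 = 1/(1+e^{1.4700}) = 0.1869
P_2 = 1/(1+e^{-1.3400}) = 0.7925
E[score] = 0.1869 + 0.7925 = 0.9794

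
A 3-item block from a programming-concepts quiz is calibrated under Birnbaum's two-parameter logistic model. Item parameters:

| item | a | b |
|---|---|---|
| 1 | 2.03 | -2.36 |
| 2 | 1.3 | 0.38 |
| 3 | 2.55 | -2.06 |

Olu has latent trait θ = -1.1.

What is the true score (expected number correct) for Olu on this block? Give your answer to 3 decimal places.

1.976

P(θ) = 1 / (1 + exp(−a(θ − b)))
P_1 = 1/(1+e^{-2.5578}) = 0.9281
P_2 = 1/(1+e^{1.9240}) = 0.1274
P_3 = 1/(1+e^{-2.4480}) = 0.9204
E[score] = 0.9281 + 0.1274 + 0.9204 = 1.9759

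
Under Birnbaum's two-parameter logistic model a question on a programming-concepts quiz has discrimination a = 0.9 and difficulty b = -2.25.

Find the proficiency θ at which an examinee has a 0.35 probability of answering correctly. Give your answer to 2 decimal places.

-2.94

P(θ) = 1 / (1 + exp(−a(θ − b)))
logit = ln(0.3500/0.6500) = -0.6190
θ = b + logit/(a) = -2.25 + (-0.6190)/0.9000 = -2.9378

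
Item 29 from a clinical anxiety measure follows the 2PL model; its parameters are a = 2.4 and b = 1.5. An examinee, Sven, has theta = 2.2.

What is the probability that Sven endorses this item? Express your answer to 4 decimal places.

P(theta) = 1 / (1 + exp(−a(theta − b)))
Exponent: 2.4 × (2.2 − 1.5) = 1.6800
1/(1 + e^{-1.6800}) = 0.8429

0.8429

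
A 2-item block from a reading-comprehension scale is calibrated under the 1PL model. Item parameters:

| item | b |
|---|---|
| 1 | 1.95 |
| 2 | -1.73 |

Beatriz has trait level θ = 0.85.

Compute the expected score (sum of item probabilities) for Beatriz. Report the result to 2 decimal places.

1.18

P(θ) = 1 / (1 + exp(−(θ − b)))
P_1 = 1/(1+e^{1.1000}) = 0.2497
P_2 = 1/(1+e^{-2.5800}) = 0.9296
E[score] = 0.2497 + 0.9296 = 1.1793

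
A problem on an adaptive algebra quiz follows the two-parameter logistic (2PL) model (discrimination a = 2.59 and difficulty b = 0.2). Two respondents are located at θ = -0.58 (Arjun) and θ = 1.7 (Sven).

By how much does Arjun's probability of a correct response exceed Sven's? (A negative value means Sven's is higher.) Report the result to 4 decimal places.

-0.8628

P(θ) = 1 / (1 + exp(−a(θ − b)))
P(Arjun) = 0.1171  [exponent -2.0202]
P(Sven) = 0.9799  [exponent 3.8850]
Difference = 0.1171 − 0.9799 = -0.8628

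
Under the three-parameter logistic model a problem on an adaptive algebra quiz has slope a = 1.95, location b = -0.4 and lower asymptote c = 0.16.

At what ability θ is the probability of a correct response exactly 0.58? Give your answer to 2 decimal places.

P(θ) = c + (1 − c) · 1 / (1 + exp(−a(θ − b)))
Remove guessing floor: (0.58 − 0.16)/(1 − 0.16) = 0.5000
logit = ln(0.5000/0.5000) = 0.0000
θ = b + logit/(a) = -0.4 + 0.0000/1.9500 = -0.4000

-0.40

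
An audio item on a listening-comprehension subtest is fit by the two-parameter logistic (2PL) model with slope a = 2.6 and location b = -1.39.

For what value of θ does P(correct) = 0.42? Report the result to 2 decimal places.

P(θ) = 1 / (1 + exp(−a(θ − b)))
logit = ln(0.4200/0.5800) = -0.3228
θ = b + logit/(a) = -1.39 + (-0.3228)/2.6000 = -1.5141

-1.51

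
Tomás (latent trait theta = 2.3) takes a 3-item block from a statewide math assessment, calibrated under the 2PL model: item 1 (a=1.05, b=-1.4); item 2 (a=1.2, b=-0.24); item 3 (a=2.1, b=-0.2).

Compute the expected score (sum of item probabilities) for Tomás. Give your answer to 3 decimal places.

P(theta) = 1 / (1 + exp(−a(theta − b)))
P_1 = 1/(1+e^{-3.8850}) = 0.9799
P_2 = 1/(1+e^{-3.0480}) = 0.9547
P_3 = 1/(1+e^{-5.2500}) = 0.9948
E[score] = 0.9799 + 0.9547 + 0.9948 = 2.9293

2.929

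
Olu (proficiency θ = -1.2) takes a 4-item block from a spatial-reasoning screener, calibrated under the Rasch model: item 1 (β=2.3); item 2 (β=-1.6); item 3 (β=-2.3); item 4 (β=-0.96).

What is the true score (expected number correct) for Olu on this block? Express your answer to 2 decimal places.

1.82

P(θ) = 1 / (1 + exp(−(θ − β)))
P_1 = 1/(1+e^{3.5000}) = 0.0293
P_2 = 1/(1+e^{-0.4000}) = 0.5987
P_3 = 1/(1+e^{-1.1000}) = 0.7503
P_4 = 1/(1+e^{0.2400}) = 0.4403
E[score] = 0.0293 + 0.5987 + 0.7503 + 0.4403 = 1.8185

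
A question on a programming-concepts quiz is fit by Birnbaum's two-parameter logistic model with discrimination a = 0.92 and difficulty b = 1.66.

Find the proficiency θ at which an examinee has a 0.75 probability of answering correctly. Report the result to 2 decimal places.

2.85

P(θ) = 1 / (1 + exp(−a(θ − b)))
logit = ln(0.7500/0.2500) = 1.0986
θ = b + logit/(a) = 1.66 + 1.0986/0.9200 = 2.8541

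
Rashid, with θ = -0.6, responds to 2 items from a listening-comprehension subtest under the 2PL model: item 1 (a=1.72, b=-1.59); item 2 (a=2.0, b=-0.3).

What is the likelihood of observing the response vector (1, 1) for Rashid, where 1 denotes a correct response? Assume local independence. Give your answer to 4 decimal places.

0.2997

P(θ) = 1 / (1 + exp(−a(θ − b)))
P_1 = 1/(1+e^{-1.7028}) = 0.8459
P_2 = 1/(1+e^{0.6000}) = 0.3543
L = P_1 × P_2 = 0.8459 × 0.3543 = 0.29974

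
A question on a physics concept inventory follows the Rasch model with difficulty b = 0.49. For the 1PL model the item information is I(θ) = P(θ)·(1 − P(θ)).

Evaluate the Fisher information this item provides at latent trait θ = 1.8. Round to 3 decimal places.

P = 1/(1+e^{-1.3100}) = 0.7875
P(1−P) = 0.7875 × 0.2125 = 0.1673
I = P(1−P) = 0.16734

0.167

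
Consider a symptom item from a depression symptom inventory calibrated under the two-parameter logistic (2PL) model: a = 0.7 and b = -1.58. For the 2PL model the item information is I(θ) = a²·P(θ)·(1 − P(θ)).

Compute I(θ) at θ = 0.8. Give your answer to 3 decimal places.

0.066

P = 1/(1+e^{-1.6660}) = 0.8410
P(1−P) = 0.8410 × 0.1590 = 0.1337
I = a² × P(1−P) = 0.7² × 0.1337 = 0.06551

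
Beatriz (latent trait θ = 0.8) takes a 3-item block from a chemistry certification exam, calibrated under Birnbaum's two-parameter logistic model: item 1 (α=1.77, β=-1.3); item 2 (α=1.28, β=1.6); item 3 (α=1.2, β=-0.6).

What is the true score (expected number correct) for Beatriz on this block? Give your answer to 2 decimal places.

2.08

P(θ) = 1 / (1 + exp(−α(θ − β)))
P_1 = 1/(1+e^{-3.7170}) = 0.9763
P_2 = 1/(1+e^{1.0240}) = 0.2642
P_3 = 1/(1+e^{-1.6800}) = 0.8429
E[score] = 0.9763 + 0.2642 + 0.8429 = 2.0834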